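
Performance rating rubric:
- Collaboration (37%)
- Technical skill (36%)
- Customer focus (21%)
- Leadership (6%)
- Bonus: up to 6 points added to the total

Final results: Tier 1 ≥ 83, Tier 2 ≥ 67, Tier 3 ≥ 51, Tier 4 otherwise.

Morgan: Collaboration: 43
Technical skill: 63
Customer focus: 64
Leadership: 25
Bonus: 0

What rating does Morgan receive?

Weighted total:
  Collaboration 43 × 0.37 = 15.91
  Technical skill 63 × 0.36 = 22.68
  Customer focus 64 × 0.21 = 13.44
  Leadership 25 × 0.06 = 1.5
Sum = 53.53
Bonus: 53.53 + 0 = 53.53
53.53 is ≥ 51 and < 67 → Tier 3

Tier 3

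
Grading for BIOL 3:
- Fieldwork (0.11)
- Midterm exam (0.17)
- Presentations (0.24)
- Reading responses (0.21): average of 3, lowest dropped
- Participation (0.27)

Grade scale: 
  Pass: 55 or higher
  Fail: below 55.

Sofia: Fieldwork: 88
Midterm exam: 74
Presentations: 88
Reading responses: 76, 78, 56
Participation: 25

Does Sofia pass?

Pass

Reading responses: drop 56 → average of remaining 2 = 154/2 = 77
Weighted total:
  Fieldwork 88 × 0.11 = 9.68
  Midterm exam 74 × 0.17 = 12.58
  Presentations 88 × 0.24 = 21.12
  Reading responses 77 × 0.21 = 16.17
  Participation 25 × 0.27 = 6.75
Sum = 66.3
66.3 ≥ 55 → Pass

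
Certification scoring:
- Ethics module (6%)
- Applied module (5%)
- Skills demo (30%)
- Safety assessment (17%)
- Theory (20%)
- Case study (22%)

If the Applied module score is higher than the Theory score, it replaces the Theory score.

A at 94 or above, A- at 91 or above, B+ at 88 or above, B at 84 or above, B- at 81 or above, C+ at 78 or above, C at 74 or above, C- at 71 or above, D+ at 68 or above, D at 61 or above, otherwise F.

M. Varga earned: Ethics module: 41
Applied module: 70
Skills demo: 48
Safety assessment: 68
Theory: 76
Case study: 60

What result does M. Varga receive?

Applied module (70) ≤ Theory (76), so Theory stays at 76.
Weighted total:
  Ethics module 41 × 0.06 = 2.46
  Applied module 70 × 0.05 = 3.5
  Skills demo 48 × 0.3 = 14.4
  Safety assessment 68 × 0.17 = 11.56
  Theory 76 × 0.2 = 15.2
  Case study 60 × 0.22 = 13.2
Sum = 60.32
60.32 < 61 → F

F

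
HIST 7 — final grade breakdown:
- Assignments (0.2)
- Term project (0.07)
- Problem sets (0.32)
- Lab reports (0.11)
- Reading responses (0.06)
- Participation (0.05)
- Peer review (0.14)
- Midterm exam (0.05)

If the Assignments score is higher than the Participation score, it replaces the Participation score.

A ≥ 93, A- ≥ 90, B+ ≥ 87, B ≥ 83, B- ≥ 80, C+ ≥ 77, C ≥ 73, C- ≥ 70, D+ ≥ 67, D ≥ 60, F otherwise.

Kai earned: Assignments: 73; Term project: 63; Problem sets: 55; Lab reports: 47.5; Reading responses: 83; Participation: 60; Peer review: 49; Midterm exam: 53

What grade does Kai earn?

Assignments (73) > Participation (60), so Participation counts as 73.
Weighted total:
  Assignments 73 × 0.2 = 14.6
  Term project 63 × 0.07 = 4.41
  Problem sets 55 × 0.32 = 17.6
  Lab reports 47.5 × 0.11 = 5.225
  Reading responses 83 × 0.06 = 4.98
  Participation 73 × 0.05 = 3.65
  Peer review 49 × 0.14 = 6.86
  Midterm exam 53 × 0.05 = 2.65
Sum = 59.975
59.975 < 60 → F

F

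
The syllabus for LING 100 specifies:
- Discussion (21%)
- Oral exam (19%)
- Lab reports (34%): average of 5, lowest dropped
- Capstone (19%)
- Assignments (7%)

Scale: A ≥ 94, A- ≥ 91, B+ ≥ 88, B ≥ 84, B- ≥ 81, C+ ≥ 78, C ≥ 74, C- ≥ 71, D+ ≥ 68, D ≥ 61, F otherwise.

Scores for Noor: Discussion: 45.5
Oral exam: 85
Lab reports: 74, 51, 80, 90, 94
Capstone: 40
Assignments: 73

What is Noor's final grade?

Lab reports: drop 51 → average of remaining 4 = 338/4 = 84.5
Weighted total:
  Discussion 45.5 × 0.21 = 9.555
  Oral exam 85 × 0.19 = 16.15
  Lab reports 84.5 × 0.34 = 28.73
  Capstone 40 × 0.19 = 7.6
  Assignments 73 × 0.07 = 5.11
Sum = 67.145
67.145 is ≥ 61 and < 68 → D

D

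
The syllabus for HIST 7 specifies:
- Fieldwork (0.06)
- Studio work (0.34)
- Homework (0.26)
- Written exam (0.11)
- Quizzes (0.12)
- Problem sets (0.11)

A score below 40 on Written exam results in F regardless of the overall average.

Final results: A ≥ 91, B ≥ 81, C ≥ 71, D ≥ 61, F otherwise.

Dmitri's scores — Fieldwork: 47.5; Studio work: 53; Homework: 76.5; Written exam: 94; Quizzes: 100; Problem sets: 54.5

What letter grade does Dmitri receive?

D

Written exam score 94 ≥ 40: minimum met.
Weighted total:
  Fieldwork 47.5 × 0.06 = 2.85
  Studio work 53 × 0.34 = 18.02
  Homework 76.5 × 0.26 = 19.89
  Written exam 94 × 0.11 = 10.34
  Quizzes 100 × 0.12 = 12
  Problem sets 54.5 × 0.11 = 5.995
Sum = 69.095
69.095 is ≥ 61 and < 71 → D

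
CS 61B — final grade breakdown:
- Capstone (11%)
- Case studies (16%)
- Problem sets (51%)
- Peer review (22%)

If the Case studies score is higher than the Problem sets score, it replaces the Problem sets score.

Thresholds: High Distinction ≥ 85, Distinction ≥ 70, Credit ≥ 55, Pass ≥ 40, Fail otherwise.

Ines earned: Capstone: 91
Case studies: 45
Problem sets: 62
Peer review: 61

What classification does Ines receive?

Credit

Case studies (45) ≤ Problem sets (62), so Problem sets stays at 62.
Weighted total:
  Capstone 91 × 0.11 = 10.01
  Case studies 45 × 0.16 = 7.2
  Problem sets 62 × 0.51 = 31.62
  Peer review 61 × 0.22 = 13.42
Sum = 62.25
62.25 is ≥ 55 and < 70 → Credit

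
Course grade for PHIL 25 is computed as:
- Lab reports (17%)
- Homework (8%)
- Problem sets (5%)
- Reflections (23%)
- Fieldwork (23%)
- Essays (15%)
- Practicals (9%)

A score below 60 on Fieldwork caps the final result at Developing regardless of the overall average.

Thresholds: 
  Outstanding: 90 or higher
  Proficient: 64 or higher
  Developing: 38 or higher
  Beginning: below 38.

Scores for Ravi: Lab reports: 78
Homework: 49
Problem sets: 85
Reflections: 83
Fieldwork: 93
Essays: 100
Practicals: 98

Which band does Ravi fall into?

Fieldwork score 93 ≥ 60: minimum met.
Weighted total:
  Lab reports 78 × 0.17 = 13.26
  Homework 49 × 0.08 = 3.92
  Problem sets 85 × 0.05 = 4.25
  Reflections 83 × 0.23 = 19.09
  Fieldwork 93 × 0.23 = 21.39
  Essays 100 × 0.15 = 15
  Practicals 98 × 0.09 = 8.82
Sum = 85.73
85.73 is ≥ 64 and < 90 → Proficient

Proficient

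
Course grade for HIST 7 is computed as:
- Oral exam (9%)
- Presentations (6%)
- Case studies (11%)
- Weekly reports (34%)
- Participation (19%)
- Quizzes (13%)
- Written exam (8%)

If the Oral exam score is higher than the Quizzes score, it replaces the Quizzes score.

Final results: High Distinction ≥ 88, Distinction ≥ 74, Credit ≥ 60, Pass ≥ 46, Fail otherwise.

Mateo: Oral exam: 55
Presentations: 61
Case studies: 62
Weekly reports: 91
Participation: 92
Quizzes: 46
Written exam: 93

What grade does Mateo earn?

Oral exam (55) > Quizzes (46), so Quizzes counts as 55.
Weighted total:
  Oral exam 55 × 0.09 = 4.95
  Presentations 61 × 0.06 = 3.66
  Case studies 62 × 0.11 = 6.82
  Weekly reports 91 × 0.34 = 30.94
  Participation 92 × 0.19 = 17.48
  Quizzes 55 × 0.13 = 7.15
  Written exam 93 × 0.08 = 7.44
Sum = 78.44
78.44 is ≥ 74 and < 88 → Distinction

Distinction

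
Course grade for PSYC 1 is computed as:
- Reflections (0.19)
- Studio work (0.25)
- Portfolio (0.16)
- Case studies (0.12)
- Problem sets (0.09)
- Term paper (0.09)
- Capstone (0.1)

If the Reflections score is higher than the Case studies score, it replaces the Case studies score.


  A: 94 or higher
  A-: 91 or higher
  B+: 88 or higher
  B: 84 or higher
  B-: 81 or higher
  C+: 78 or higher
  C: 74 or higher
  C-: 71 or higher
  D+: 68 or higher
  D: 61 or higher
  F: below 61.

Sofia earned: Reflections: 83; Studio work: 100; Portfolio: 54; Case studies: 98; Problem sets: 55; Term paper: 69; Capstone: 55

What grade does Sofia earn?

C

Reflections (83) ≤ Case studies (98), so Case studies stays at 98.
Weighted total:
  Reflections 83 × 0.19 = 15.77
  Studio work 100 × 0.25 = 25
  Portfolio 54 × 0.16 = 8.64
  Case studies 98 × 0.12 = 11.76
  Problem sets 55 × 0.09 = 4.95
  Term paper 69 × 0.09 = 6.21
  Capstone 55 × 0.1 = 5.5
Sum = 77.83
77.83 is ≥ 74 and < 78 → C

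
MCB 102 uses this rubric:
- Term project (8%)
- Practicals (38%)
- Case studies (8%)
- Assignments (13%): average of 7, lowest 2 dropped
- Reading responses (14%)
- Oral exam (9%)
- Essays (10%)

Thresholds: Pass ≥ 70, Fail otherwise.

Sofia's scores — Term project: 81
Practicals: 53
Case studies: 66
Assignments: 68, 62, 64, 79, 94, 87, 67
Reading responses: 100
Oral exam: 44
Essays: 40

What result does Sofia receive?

Assignments: drop 62, 64 → average of remaining 5 = 395/5 = 79
Weighted total:
  Term project 81 × 0.08 = 6.48
  Practicals 53 × 0.38 = 20.14
  Case studies 66 × 0.08 = 5.28
  Assignments 79 × 0.13 = 10.27
  Reading responses 100 × 0.14 = 14
  Oral exam 44 × 0.09 = 3.96
  Essays 40 × 0.1 = 4
Sum = 64.13
64.13 < 70 → Fail

Fail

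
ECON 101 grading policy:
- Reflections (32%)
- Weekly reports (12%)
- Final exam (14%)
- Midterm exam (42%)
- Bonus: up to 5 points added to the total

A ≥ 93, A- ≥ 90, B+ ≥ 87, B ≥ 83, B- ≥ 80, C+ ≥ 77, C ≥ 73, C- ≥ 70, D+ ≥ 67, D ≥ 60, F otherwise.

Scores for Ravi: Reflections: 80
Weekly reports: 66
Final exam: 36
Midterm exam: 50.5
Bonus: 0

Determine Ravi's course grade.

F

Weighted total:
  Reflections 80 × 0.32 = 25.6
  Weekly reports 66 × 0.12 = 7.92
  Final exam 36 × 0.14 = 5.04
  Midterm exam 50.5 × 0.42 = 21.21
Sum = 59.77
Bonus: 59.77 + 0 = 59.77
59.77 < 60 → F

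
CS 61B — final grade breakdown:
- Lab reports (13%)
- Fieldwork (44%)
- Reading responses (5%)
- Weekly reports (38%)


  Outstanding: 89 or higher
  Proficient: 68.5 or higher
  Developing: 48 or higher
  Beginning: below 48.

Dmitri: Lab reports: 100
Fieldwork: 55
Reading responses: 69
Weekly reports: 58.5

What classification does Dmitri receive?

Weighted total:
  Lab reports 100 × 0.13 = 13
  Fieldwork 55 × 0.44 = 24.2
  Reading responses 69 × 0.05 = 3.45
  Weekly reports 58.5 × 0.38 = 22.23
Sum = 62.88
62.88 is ≥ 48 and < 68.5 → Developing

Developing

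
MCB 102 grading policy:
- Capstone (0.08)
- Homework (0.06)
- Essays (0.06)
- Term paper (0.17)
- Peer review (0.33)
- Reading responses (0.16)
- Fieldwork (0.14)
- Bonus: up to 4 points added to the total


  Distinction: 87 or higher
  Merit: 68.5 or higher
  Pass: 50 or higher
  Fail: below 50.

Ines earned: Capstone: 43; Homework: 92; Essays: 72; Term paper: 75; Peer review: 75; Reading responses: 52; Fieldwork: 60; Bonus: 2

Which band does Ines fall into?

Weighted total:
  Capstone 43 × 0.08 = 3.44
  Homework 92 × 0.06 = 5.52
  Essays 72 × 0.06 = 4.32
  Term paper 75 × 0.17 = 12.75
  Peer review 75 × 0.33 = 24.75
  Reading responses 52 × 0.16 = 8.32
  Fieldwork 60 × 0.14 = 8.4
Sum = 67.5
Bonus: 67.5 + 2 = 69.5
69.5 is ≥ 68.5 and < 87 → Merit

Merit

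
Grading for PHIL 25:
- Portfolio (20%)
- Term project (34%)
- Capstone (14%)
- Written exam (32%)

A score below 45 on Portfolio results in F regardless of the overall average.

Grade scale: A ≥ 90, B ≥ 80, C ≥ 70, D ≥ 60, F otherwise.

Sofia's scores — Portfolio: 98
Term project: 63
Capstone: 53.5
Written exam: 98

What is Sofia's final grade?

C

Portfolio score 98 ≥ 45: minimum met.
Weighted total:
  Portfolio 98 × 0.2 = 19.6
  Term project 63 × 0.34 = 21.42
  Capstone 53.5 × 0.14 = 7.49
  Written exam 98 × 0.32 = 31.36
Sum = 79.87
79.87 is ≥ 70 and < 80 → C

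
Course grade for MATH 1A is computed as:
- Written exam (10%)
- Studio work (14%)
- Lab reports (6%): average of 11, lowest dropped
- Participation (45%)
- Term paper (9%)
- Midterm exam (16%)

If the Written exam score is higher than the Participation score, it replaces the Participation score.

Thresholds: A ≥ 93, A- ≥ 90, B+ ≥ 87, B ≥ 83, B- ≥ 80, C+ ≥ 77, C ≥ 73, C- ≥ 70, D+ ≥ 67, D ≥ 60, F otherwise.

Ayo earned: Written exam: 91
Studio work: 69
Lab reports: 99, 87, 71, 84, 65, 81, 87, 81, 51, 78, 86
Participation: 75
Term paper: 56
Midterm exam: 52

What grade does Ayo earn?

Lab reports: drop 51 → average of remaining 10 = 819/10 = 81.9
Written exam (91) > Participation (75), so Participation counts as 91.
Weighted total:
  Written exam 91 × 0.1 = 9.1
  Studio work 69 × 0.14 = 9.66
  Lab reports 81.9 × 0.06 = 4.914
  Participation 91 × 0.45 = 40.95
  Term paper 56 × 0.09 = 5.04
  Midterm exam 52 × 0.16 = 8.32
Sum = 77.984
77.984 is ≥ 77 and < 80 → C+

C+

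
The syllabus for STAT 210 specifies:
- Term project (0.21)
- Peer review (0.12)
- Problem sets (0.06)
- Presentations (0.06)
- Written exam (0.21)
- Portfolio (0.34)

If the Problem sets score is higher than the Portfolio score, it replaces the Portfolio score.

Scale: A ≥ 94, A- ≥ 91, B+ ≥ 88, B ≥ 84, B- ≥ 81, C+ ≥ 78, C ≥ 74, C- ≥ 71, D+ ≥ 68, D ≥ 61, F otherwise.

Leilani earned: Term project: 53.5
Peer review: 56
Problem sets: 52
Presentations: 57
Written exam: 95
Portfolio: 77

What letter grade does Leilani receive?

D+

Problem sets (52) ≤ Portfolio (77), so Portfolio stays at 77.
Weighted total:
  Term project 53.5 × 0.21 = 11.235
  Peer review 56 × 0.12 = 6.72
  Problem sets 52 × 0.06 = 3.12
  Presentations 57 × 0.06 = 3.42
  Written exam 95 × 0.21 = 19.95
  Portfolio 77 × 0.34 = 26.18
Sum = 70.625
70.625 is ≥ 68 and < 71 → D+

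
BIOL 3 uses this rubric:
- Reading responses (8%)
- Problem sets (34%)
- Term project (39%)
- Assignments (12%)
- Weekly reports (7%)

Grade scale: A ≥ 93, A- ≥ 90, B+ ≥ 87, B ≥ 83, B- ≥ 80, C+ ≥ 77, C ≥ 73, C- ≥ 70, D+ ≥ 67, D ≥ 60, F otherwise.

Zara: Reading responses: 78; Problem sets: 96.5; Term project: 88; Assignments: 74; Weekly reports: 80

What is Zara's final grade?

Weighted total:
  Reading responses 78 × 0.08 = 6.24
  Problem sets 96.5 × 0.34 = 32.81
  Term project 88 × 0.39 = 34.32
  Assignments 74 × 0.12 = 8.88
  Weekly reports 80 × 0.07 = 5.6
Sum = 87.85
87.85 is ≥ 87 and < 90 → B+

B+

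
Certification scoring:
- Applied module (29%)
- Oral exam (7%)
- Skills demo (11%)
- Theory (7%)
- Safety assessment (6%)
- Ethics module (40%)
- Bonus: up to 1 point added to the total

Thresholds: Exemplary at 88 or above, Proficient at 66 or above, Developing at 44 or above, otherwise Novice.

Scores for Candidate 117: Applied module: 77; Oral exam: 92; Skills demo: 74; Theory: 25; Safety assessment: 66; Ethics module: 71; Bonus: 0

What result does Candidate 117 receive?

Proficient

Weighted total:
  Applied module 77 × 0.29 = 22.33
  Oral exam 92 × 0.07 = 6.44
  Skills demo 74 × 0.11 = 8.14
  Theory 25 × 0.07 = 1.75
  Safety assessment 66 × 0.06 = 3.96
  Ethics module 71 × 0.4 = 28.4
Sum = 71.02
Bonus: 71.02 + 0 = 71.02
71.02 is ≥ 66 and < 88 → Proficient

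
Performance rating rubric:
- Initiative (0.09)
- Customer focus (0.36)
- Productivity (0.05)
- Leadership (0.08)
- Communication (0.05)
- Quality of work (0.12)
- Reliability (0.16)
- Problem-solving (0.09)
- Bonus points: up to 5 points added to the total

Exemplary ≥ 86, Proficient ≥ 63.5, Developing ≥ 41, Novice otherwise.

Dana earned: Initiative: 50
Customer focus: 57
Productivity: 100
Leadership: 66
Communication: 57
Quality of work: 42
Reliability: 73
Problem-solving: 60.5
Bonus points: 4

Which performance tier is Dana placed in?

Weighted total:
  Initiative 50 × 0.09 = 4.5
  Customer focus 57 × 0.36 = 20.52
  Productivity 100 × 0.05 = 5
  Leadership 66 × 0.08 = 5.28
  Communication 57 × 0.05 = 2.85
  Quality of work 42 × 0.12 = 5.04
  Reliability 73 × 0.16 = 11.68
  Problem-solving 60.5 × 0.09 = 5.445
Sum = 60.315
Bonus points: 60.315 + 4 = 64.315
64.315 is ≥ 63.5 and < 86 → Proficient

Proficient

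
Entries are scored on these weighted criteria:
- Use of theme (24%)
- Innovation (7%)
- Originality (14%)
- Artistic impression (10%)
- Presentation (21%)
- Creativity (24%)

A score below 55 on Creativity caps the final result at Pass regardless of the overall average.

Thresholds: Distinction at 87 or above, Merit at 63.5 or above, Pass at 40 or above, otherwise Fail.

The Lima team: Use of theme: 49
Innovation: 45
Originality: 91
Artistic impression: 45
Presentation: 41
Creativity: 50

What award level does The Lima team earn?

Creativity score 50 < 55: minimum not met.
Weighted total:
  Use of theme 49 × 0.24 = 11.76
  Innovation 45 × 0.07 = 3.15
  Originality 91 × 0.14 = 12.74
  Artistic impression 45 × 0.1 = 4.5
  Presentation 41 × 0.21 = 8.61
  Creativity 50 × 0.24 = 12
Sum = 52.76
52.76 would be Pass; cap at Pass applies → Pass.

Pass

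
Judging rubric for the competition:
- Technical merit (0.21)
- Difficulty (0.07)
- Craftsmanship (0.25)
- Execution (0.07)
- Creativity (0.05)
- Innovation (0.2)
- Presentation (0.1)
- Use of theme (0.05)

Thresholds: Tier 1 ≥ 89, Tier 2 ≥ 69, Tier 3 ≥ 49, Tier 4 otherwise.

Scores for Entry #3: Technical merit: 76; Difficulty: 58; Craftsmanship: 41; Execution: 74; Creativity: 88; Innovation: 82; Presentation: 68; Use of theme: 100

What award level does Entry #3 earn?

Weighted total:
  Technical merit 76 × 0.21 = 15.96
  Difficulty 58 × 0.07 = 4.06
  Craftsmanship 41 × 0.25 = 10.25
  Execution 74 × 0.07 = 5.18
  Creativity 88 × 0.05 = 4.4
  Innovation 82 × 0.2 = 16.4
  Presentation 68 × 0.1 = 6.8
  Use of theme 100 × 0.05 = 5
Sum = 68.05
68.05 is ≥ 49 and < 69 → Tier 3

Tier 3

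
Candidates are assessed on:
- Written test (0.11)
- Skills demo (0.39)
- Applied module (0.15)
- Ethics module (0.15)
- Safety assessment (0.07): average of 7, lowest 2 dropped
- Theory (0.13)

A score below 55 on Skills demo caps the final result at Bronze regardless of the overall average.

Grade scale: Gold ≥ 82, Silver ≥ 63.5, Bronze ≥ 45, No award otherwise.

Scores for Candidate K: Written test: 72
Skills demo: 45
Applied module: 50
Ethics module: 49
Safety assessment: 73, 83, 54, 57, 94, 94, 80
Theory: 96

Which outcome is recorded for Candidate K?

Bronze

Safety assessment: drop 54, 57 → average of remaining 5 = 424/5 = 84.8
Skills demo score 45 < 55: minimum not met.
Weighted total:
  Written test 72 × 0.11 = 7.92
  Skills demo 45 × 0.39 = 17.55
  Applied module 50 × 0.15 = 7.5
  Ethics module 49 × 0.15 = 7.35
  Safety assessment 84.8 × 0.07 = 5.936
  Theory 96 × 0.13 = 12.48
Sum = 58.736
58.736 would be Bronze; cap at Bronze applies → Bronze.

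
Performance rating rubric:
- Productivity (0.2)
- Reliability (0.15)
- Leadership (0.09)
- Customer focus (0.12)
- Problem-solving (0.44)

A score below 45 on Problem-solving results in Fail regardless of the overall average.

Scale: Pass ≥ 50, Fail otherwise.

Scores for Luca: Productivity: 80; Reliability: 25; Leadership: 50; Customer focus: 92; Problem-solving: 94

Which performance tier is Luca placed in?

Pass

Problem-solving score 94 ≥ 45: minimum met.
Weighted total:
  Productivity 80 × 0.2 = 16
  Reliability 25 × 0.15 = 3.75
  Leadership 50 × 0.09 = 4.5
  Customer focus 92 × 0.12 = 11.04
  Problem-solving 94 × 0.44 = 41.36
Sum = 76.65
76.65 ≥ 50 → Pass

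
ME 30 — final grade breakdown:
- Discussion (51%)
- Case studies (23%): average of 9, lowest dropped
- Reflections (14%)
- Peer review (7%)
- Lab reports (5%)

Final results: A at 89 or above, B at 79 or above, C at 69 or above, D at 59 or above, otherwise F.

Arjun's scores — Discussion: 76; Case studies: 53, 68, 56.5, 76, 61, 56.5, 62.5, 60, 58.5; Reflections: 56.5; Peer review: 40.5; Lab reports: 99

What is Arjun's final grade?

D

Case studies: drop 53 → average of remaining 8 = 499/8 = 62.375
Weighted total:
  Discussion 76 × 0.51 = 38.76
  Case studies 62.375 × 0.23 = 14.34625
  Reflections 56.5 × 0.14 = 7.91
  Peer review 40.5 × 0.07 = 2.835
  Lab reports 99 × 0.05 = 4.95
Sum = 68.80125
68.80125 is ≥ 59 and < 69 → D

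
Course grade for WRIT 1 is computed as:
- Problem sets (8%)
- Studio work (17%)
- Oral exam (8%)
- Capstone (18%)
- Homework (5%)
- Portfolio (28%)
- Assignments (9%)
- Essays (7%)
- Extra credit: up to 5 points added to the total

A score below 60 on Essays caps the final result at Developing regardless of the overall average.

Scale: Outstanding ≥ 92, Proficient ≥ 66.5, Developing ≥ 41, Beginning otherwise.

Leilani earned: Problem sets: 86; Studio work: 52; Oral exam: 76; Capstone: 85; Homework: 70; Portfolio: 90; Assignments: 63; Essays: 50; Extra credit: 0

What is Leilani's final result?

Developing

Essays score 50 < 60: minimum not met.
Weighted total:
  Problem sets 86 × 0.08 = 6.88
  Studio work 52 × 0.17 = 8.84
  Oral exam 76 × 0.08 = 6.08
  Capstone 85 × 0.18 = 15.3
  Homework 70 × 0.05 = 3.5
  Portfolio 90 × 0.28 = 25.2
  Assignments 63 × 0.09 = 5.67
  Essays 50 × 0.07 = 3.5
Sum = 74.97
Extra credit: 74.97 + 0 = 74.97
74.97 would be Proficient; cap at Developing applies → Developing.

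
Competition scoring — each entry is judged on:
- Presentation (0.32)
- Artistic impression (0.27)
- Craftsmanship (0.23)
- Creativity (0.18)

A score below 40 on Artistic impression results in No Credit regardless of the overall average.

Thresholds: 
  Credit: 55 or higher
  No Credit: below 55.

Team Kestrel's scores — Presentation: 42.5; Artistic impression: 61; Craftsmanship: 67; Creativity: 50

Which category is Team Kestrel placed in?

Artistic impression score 61 ≥ 40: minimum met.
Weighted total:
  Presentation 42.5 × 0.32 = 13.6
  Artistic impression 61 × 0.27 = 16.47
  Craftsmanship 67 × 0.23 = 15.41
  Creativity 50 × 0.18 = 9
Sum = 54.48
54.48 < 55 → No Credit

No Credit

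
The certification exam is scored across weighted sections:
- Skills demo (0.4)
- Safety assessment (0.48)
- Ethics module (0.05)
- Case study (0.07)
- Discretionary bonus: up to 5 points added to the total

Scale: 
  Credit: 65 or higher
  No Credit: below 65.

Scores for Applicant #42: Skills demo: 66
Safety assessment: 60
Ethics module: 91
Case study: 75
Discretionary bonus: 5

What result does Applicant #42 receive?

Weighted total:
  Skills demo 66 × 0.4 = 26.4
  Safety assessment 60 × 0.48 = 28.8
  Ethics module 91 × 0.05 = 4.55
  Case study 75 × 0.07 = 5.25
Sum = 65
Discretionary bonus: 65 + 5 = 70
70 ≥ 65 → Credit

Credit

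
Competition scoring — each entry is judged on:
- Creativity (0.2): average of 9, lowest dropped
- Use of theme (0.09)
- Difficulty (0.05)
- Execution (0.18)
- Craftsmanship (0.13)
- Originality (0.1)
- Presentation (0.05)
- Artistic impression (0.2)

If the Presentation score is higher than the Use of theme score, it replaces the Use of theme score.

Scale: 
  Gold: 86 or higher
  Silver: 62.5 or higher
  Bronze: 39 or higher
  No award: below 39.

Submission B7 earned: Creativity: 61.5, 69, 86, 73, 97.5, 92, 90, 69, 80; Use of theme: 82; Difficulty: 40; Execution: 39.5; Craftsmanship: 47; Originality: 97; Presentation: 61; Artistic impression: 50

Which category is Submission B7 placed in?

Bronze

Creativity: drop 61.5 → average of remaining 8 = 656.5/8 = 82.0625
Presentation (61) ≤ Use of theme (82), so Use of theme stays at 82.
Weighted total:
  Creativity 82.0625 × 0.2 = 16.4125
  Use of theme 82 × 0.09 = 7.38
  Difficulty 40 × 0.05 = 2
  Execution 39.5 × 0.18 = 7.11
  Craftsmanship 47 × 0.13 = 6.11
  Originality 97 × 0.1 = 9.7
  Presentation 61 × 0.05 = 3.05
  Artistic impression 50 × 0.2 = 10
Sum = 61.7625
61.7625 is ≥ 39 and < 62.5 → Bronze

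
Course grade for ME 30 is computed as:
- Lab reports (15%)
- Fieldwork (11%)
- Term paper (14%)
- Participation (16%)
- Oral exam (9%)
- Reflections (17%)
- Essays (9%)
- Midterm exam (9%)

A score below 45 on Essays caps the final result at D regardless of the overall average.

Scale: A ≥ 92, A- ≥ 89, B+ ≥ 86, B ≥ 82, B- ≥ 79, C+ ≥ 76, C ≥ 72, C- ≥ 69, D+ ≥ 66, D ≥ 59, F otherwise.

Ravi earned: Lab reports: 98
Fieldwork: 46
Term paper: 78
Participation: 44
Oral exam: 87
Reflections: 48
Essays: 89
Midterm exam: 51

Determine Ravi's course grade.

D+

Essays score 89 ≥ 45: minimum met.
Weighted total:
  Lab reports 98 × 0.15 = 14.7
  Fieldwork 46 × 0.11 = 5.06
  Term paper 78 × 0.14 = 10.92
  Participation 44 × 0.16 = 7.04
  Oral exam 87 × 0.09 = 7.83
  Reflections 48 × 0.17 = 8.16
  Essays 89 × 0.09 = 8.01
  Midterm exam 51 × 0.09 = 4.59
Sum = 66.31
66.31 is ≥ 66 and < 69 → D+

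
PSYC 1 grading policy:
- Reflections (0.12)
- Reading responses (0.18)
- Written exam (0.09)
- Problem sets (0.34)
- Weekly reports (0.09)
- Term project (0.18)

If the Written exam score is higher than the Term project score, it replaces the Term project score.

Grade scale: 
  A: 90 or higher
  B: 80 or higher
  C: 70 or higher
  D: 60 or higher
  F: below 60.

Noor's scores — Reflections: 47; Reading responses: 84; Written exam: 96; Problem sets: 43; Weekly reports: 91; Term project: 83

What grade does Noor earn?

Written exam (96) > Term project (83), so Term project counts as 96.
Weighted total:
  Reflections 47 × 0.12 = 5.64
  Reading responses 84 × 0.18 = 15.12
  Written exam 96 × 0.09 = 8.64
  Problem sets 43 × 0.34 = 14.62
  Weekly reports 91 × 0.09 = 8.19
  Term project 96 × 0.18 = 17.28
Sum = 69.49
69.49 is ≥ 60 and < 70 → D

D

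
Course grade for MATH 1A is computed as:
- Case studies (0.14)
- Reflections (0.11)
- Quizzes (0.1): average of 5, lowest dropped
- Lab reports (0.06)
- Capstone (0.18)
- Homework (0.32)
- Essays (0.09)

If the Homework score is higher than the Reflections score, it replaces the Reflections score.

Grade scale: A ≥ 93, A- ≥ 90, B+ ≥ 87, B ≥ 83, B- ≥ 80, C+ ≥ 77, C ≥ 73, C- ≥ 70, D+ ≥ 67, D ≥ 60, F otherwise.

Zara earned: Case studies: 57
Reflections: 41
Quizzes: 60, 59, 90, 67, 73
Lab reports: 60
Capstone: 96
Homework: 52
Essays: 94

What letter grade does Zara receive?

D

Quizzes: drop 59 → average of remaining 4 = 290/4 = 72.5
Homework (52) > Reflections (41), so Reflections counts as 52.
Weighted total:
  Case studies 57 × 0.14 = 7.98
  Reflections 52 × 0.11 = 5.72
  Quizzes 72.5 × 0.1 = 7.25
  Lab reports 60 × 0.06 = 3.6
  Capstone 96 × 0.18 = 17.28
  Homework 52 × 0.32 = 16.64
  Essays 94 × 0.09 = 8.46
Sum = 66.93
66.93 is ≥ 60 and < 67 → D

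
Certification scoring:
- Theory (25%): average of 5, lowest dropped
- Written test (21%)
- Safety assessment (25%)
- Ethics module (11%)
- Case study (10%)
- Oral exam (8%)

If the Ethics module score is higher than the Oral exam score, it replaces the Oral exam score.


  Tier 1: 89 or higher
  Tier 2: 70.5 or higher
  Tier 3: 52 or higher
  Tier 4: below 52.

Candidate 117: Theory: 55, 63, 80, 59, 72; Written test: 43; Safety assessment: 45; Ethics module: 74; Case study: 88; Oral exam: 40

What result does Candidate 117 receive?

Tier 3

Theory: drop 55 → average of remaining 4 = 274/4 = 68.5
Ethics module (74) > Oral exam (40), so Oral exam counts as 74.
Weighted total:
  Theory 68.5 × 0.25 = 17.125
  Written test 43 × 0.21 = 9.03
  Safety assessment 45 × 0.25 = 11.25
  Ethics module 74 × 0.11 = 8.14
  Case study 88 × 0.1 = 8.8
  Oral exam 74 × 0.08 = 5.92
Sum = 60.265
60.265 is ≥ 52 and < 70.5 → Tier 3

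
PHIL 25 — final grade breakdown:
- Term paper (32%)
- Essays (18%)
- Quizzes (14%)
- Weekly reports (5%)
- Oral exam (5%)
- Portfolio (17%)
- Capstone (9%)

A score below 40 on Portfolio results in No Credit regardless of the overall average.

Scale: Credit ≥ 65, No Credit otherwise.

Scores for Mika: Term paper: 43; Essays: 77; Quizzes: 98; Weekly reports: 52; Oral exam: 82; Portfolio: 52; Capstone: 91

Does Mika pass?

Portfolio score 52 ≥ 40: minimum met.
Weighted total:
  Term paper 43 × 0.32 = 13.76
  Essays 77 × 0.18 = 13.86
  Quizzes 98 × 0.14 = 13.72
  Weekly reports 52 × 0.05 = 2.6
  Oral exam 82 × 0.05 = 4.1
  Portfolio 52 × 0.17 = 8.84
  Capstone 91 × 0.09 = 8.19
Sum = 65.07
65.07 ≥ 65 → Credit

Credit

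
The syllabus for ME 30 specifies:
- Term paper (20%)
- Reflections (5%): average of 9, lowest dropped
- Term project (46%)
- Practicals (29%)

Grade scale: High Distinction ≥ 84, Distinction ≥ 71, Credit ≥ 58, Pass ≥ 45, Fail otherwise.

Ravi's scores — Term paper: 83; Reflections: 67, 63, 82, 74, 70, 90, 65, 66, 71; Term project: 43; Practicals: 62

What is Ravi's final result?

Credit

Reflections: drop 63 → average of remaining 8 = 585/8 = 73.125
Weighted total:
  Term paper 83 × 0.2 = 16.6
  Reflections 73.125 × 0.05 = 3.65625
  Term project 43 × 0.46 = 19.78
  Practicals 62 × 0.29 = 17.98
Sum = 58.01625
58.01625 is ≥ 58 and < 71 → Credit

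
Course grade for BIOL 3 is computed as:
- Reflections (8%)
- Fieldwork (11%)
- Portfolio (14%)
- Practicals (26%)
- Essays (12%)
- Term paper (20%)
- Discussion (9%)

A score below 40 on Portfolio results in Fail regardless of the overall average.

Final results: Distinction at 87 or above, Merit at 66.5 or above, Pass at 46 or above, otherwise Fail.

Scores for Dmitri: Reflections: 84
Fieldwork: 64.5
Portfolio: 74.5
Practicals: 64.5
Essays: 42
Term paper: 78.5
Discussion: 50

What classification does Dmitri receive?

Pass

Portfolio score 74.5 ≥ 40: minimum met.
Weighted total:
  Reflections 84 × 0.08 = 6.72
  Fieldwork 64.5 × 0.11 = 7.095
  Portfolio 74.5 × 0.14 = 10.43
  Practicals 64.5 × 0.26 = 16.77
  Essays 42 × 0.12 = 5.04
  Term paper 78.5 × 0.2 = 15.7
  Discussion 50 × 0.09 = 4.5
Sum = 66.255
66.255 is ≥ 46 and < 66.5 → Pass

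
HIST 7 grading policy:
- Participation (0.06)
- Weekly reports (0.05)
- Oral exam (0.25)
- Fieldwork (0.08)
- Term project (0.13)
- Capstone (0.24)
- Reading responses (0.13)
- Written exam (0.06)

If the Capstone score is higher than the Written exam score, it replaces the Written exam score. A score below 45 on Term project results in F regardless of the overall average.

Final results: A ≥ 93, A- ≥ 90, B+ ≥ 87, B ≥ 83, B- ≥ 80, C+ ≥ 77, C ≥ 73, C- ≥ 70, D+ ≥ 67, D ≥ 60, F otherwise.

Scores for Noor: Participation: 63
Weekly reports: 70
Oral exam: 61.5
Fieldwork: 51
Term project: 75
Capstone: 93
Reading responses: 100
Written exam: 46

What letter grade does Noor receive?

Capstone (93) > Written exam (46), so Written exam counts as 93.
Term project score 75 ≥ 45: minimum met.
Weighted total:
  Participation 63 × 0.06 = 3.78
  Weekly reports 70 × 0.05 = 3.5
  Oral exam 61.5 × 0.25 = 15.375
  Fieldwork 51 × 0.08 = 4.08
  Term project 75 × 0.13 = 9.75
  Capstone 93 × 0.24 = 22.32
  Reading responses 100 × 0.13 = 13
  Written exam 93 × 0.06 = 5.58
Sum = 77.385
77.385 is ≥ 77 and < 80 → C+

C+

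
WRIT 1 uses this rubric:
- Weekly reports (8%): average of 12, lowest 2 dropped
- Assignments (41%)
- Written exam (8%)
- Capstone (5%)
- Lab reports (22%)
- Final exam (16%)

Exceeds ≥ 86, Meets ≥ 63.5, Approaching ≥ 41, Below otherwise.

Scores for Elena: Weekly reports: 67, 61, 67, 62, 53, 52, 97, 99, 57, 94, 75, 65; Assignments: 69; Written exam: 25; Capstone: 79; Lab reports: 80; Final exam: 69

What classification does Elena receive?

Meets

Weekly reports: drop 52, 53 → average of remaining 10 = 744/10 = 74.4
Weighted total:
  Weekly reports 74.4 × 0.08 = 5.952
  Assignments 69 × 0.41 = 28.29
  Written exam 25 × 0.08 = 2
  Capstone 79 × 0.05 = 3.95
  Lab reports 80 × 0.22 = 17.6
  Final exam 69 × 0.16 = 11.04
Sum = 68.832
68.832 is ≥ 63.5 and < 86 → Meets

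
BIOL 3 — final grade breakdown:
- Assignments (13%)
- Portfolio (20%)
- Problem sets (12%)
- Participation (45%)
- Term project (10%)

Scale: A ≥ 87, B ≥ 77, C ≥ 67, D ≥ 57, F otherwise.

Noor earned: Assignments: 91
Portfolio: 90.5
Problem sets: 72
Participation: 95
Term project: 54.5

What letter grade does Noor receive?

Weighted total:
  Assignments 91 × 0.13 = 11.83
  Portfolio 90.5 × 0.2 = 18.1
  Problem sets 72 × 0.12 = 8.64
  Participation 95 × 0.45 = 42.75
  Term project 54.5 × 0.1 = 5.45
Sum = 86.77
86.77 is ≥ 77 and < 87 → B

B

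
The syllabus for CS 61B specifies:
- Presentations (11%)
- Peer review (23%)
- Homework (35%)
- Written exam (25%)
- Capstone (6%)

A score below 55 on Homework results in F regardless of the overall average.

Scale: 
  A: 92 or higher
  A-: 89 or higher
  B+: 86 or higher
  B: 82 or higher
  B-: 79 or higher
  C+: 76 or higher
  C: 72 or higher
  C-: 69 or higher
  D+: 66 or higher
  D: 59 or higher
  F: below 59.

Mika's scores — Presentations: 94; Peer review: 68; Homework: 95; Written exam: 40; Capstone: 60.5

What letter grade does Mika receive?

C

Homework score 95 ≥ 55: minimum met.
Weighted total:
  Presentations 94 × 0.11 = 10.34
  Peer review 68 × 0.23 = 15.64
  Homework 95 × 0.35 = 33.25
  Written exam 40 × 0.25 = 10
  Capstone 60.5 × 0.06 = 3.63
Sum = 72.86
72.86 is ≥ 72 and < 76 → C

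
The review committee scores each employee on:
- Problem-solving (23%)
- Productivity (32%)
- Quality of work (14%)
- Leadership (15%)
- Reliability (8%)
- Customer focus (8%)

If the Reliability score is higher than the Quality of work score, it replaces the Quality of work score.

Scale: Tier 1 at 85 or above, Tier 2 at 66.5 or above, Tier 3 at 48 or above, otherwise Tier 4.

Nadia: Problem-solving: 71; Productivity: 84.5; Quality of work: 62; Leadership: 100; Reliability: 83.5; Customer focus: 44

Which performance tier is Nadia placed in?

Tier 2

Reliability (83.5) > Quality of work (62), so Quality of work counts as 83.5.
Weighted total:
  Problem-solving 71 × 0.23 = 16.33
  Productivity 84.5 × 0.32 = 27.04
  Quality of work 83.5 × 0.14 = 11.69
  Leadership 100 × 0.15 = 15
  Reliability 83.5 × 0.08 = 6.68
  Customer focus 44 × 0.08 = 3.52
Sum = 80.26
80.26 is ≥ 66.5 and < 85 → Tier 2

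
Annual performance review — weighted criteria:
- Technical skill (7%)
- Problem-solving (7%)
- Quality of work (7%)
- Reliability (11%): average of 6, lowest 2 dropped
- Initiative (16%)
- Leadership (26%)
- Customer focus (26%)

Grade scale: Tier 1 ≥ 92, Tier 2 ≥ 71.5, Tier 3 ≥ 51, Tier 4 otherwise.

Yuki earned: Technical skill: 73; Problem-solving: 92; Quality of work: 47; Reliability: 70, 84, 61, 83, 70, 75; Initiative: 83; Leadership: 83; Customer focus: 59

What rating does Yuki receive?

Reliability: drop 61, 70 → average of remaining 4 = 312/4 = 78
Weighted total:
  Technical skill 73 × 0.07 = 5.11
  Problem-solving 92 × 0.07 = 6.44
  Quality of work 47 × 0.07 = 3.29
  Reliability 78 × 0.11 = 8.58
  Initiative 83 × 0.16 = 13.28
  Leadership 83 × 0.26 = 21.58
  Customer focus 59 × 0.26 = 15.34
Sum = 73.62
73.62 is ≥ 71.5 and < 92 → Tier 2

Tier 2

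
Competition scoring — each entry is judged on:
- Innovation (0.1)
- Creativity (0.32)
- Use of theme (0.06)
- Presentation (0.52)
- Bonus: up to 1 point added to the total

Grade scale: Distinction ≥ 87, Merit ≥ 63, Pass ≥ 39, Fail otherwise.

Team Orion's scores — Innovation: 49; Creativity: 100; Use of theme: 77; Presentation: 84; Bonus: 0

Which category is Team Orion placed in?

Weighted total:
  Innovation 49 × 0.1 = 4.9
  Creativity 100 × 0.32 = 32
  Use of theme 77 × 0.06 = 4.62
  Presentation 84 × 0.52 = 43.68
Sum = 85.2
Bonus: 85.2 + 0 = 85.2
85.2 is ≥ 63 and < 87 → Merit

Merit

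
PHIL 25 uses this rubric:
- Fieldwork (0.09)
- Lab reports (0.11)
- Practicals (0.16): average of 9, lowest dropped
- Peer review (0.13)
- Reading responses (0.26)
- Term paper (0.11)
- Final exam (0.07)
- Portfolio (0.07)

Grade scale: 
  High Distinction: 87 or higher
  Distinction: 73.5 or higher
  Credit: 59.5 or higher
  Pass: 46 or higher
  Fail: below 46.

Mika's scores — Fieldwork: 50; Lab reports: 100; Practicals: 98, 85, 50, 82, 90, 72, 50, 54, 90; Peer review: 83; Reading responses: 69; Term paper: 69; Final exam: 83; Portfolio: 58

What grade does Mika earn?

Distinction

Practicals: drop 50 → average of remaining 8 = 621/8 = 77.625
Weighted total:
  Fieldwork 50 × 0.09 = 4.5
  Lab reports 100 × 0.11 = 11
  Practicals 77.625 × 0.16 = 12.42
  Peer review 83 × 0.13 = 10.79
  Reading responses 69 × 0.26 = 17.94
  Term paper 69 × 0.11 = 7.59
  Final exam 83 × 0.07 = 5.81
  Portfolio 58 × 0.07 = 4.06
Sum = 74.11
74.11 is ≥ 73.5 and < 87 → Distinction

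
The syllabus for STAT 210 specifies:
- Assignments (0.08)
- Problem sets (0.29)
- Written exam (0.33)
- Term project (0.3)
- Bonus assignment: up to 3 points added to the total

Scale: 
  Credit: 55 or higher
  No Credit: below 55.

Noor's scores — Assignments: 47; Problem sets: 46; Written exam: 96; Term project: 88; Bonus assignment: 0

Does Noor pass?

Weighted total:
  Assignments 47 × 0.08 = 3.76
  Problem sets 46 × 0.29 = 13.34
  Written exam 96 × 0.33 = 31.68
  Term project 88 × 0.3 = 26.4
Sum = 75.18
Bonus assignment: 75.18 + 0 = 75.18
75.18 ≥ 55 → Credit

Credit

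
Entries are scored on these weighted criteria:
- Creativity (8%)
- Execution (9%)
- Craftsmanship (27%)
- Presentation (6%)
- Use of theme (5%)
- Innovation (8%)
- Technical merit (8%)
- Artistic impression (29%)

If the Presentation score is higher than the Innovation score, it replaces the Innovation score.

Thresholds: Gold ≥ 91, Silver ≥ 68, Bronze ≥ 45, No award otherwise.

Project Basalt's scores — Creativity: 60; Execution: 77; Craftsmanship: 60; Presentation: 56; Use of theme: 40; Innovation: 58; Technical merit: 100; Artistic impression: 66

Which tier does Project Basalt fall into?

Presentation (56) ≤ Innovation (58), so Innovation stays at 58.
Weighted total:
  Creativity 60 × 0.08 = 4.8
  Execution 77 × 0.09 = 6.93
  Craftsmanship 60 × 0.27 = 16.2
  Presentation 56 × 0.06 = 3.36
  Use of theme 40 × 0.05 = 2
  Innovation 58 × 0.08 = 4.64
  Technical merit 100 × 0.08 = 8
  Artistic impression 66 × 0.29 = 19.14
Sum = 65.07
65.07 is ≥ 45 and < 68 → Bronze

Bronze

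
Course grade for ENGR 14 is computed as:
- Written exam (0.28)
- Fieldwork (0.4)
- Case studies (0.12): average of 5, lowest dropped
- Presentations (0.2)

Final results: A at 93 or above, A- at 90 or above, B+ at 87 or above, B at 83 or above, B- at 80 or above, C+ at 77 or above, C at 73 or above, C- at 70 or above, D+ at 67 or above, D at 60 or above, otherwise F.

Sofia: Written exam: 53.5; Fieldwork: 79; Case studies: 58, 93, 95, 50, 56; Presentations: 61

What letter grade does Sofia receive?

Case studies: drop 50 → average of remaining 4 = 302/4 = 75.5
Weighted total:
  Written exam 53.5 × 0.28 = 14.98
  Fieldwork 79 × 0.4 = 31.6
  Case studies 75.5 × 0.12 = 9.06
  Presentations 61 × 0.2 = 12.2
Sum = 67.84
67.84 is ≥ 67 and < 70 → D+

D+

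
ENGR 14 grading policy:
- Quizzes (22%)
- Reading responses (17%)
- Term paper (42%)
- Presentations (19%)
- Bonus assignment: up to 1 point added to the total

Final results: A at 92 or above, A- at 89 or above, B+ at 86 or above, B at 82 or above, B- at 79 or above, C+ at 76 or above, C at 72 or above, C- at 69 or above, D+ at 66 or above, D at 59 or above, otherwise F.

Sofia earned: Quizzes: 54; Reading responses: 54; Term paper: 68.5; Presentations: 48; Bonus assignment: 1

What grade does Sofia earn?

Weighted total:
  Quizzes 54 × 0.22 = 11.88
  Reading responses 54 × 0.17 = 9.18
  Term paper 68.5 × 0.42 = 28.77
  Presentations 48 × 0.19 = 9.12
Sum = 58.95
Bonus assignment: 58.95 + 1 = 59.95
59.95 is ≥ 59 and < 66 → D

D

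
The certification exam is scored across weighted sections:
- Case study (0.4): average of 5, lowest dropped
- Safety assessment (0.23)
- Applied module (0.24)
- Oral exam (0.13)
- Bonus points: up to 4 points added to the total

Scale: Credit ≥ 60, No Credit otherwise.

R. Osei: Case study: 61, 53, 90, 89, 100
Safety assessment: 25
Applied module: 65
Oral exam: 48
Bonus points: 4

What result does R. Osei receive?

Credit

Case study: drop 53 → average of remaining 4 = 340/4 = 85
Weighted total:
  Case study 85 × 0.4 = 34
  Safety assessment 25 × 0.23 = 5.75
  Applied module 65 × 0.24 = 15.6
  Oral exam 48 × 0.13 = 6.24
Sum = 61.59
Bonus points: 61.59 + 4 = 65.59
65.59 ≥ 60 → Credit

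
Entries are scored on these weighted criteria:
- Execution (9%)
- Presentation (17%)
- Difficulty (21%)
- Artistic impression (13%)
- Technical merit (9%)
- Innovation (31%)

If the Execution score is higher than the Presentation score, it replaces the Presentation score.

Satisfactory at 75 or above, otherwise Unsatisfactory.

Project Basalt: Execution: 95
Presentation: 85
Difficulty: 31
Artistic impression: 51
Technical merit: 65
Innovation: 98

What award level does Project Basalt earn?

Unsatisfactory

Execution (95) > Presentation (85), so Presentation counts as 95.
Weighted total:
  Execution 95 × 0.09 = 8.55
  Presentation 95 × 0.17 = 16.15
  Difficulty 31 × 0.21 = 6.51
  Artistic impression 51 × 0.13 = 6.63
  Technical merit 65 × 0.09 = 5.85
  Innovation 98 × 0.31 = 30.38
Sum = 74.07
74.07 < 75 → Unsatisfactory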